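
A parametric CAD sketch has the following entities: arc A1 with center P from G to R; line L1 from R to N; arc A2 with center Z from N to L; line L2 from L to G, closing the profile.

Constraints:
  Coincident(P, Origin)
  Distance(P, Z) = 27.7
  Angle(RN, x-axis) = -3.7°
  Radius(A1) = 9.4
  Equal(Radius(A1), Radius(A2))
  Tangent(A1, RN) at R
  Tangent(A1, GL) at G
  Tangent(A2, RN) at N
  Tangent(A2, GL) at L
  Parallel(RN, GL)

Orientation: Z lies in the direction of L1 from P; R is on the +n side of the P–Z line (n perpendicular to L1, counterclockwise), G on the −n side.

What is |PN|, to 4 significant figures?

29.25

The slot axis is L1's direction at -3.7°, so u = (cos -3.7°, sin -3.7°) = (0.9979, -0.06453) and n = (−sin -3.7°, cos -3.7°) = (0.06453, 0.9979). P is at the origin and Z lies 27.7 along u from P, so Z = 27.7·u = (27.64, -1.788). Tangency of A1 to both parallel lines with radius 9.4 puts R and G at P ± 9.4·n: R = (0.6066, 9.380), G = (-0.6066, -9.380). Equal radii place N and L the same way about Z: N = Z + 9.4·n = (28.25, 7.593), L = Z − 9.4·n = (27.04, -11.17). Then |PN| = |N − P| = 29.25.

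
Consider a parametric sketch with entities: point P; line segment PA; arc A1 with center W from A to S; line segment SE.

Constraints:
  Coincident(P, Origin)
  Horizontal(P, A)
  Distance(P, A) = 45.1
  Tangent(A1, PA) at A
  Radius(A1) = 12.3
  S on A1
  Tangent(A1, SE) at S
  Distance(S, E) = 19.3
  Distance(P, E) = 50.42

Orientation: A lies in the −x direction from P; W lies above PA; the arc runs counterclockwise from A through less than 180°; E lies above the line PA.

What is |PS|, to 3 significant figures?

36.4

P is at the origin; PA is horizontal with |PA| = 45.1 and A on the −x side, so A = (-45.1, 0.00). Since A1 is tangent to PA there, WA ⟂ PA, so W = A + (0, 12.3) = (-45.1, 12.3). Since WS ⟂ SE (tangency), |WE| = √(12.3² + 19.3²) = 22.9 regardless of where S sits on A1. So E lies on both circle(P, 50.42) and circle(W, 22.9); the above-PA intersection is E = (-37.4, 33.8). S is the foot of the tangent from E: S = (-33.1, 15.0).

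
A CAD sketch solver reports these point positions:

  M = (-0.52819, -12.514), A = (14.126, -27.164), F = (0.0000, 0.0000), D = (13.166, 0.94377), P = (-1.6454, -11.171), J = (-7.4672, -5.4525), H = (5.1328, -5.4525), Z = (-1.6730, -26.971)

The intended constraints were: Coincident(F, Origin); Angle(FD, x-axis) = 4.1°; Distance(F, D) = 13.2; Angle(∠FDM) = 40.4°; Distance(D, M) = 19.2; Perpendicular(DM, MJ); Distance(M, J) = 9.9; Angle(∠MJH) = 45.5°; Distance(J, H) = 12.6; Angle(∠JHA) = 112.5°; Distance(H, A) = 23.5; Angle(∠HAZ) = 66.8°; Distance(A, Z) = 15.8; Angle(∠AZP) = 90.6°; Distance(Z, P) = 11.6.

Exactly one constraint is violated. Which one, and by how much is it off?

Distance(Z, P) = 11.6 — off by 4.20.

F = (0.00, 0.00) ✓; FD at 4.100° ✓; |FD| = 13.20 ✓; ∠FDM = 40.40° ✓; |DM| = 19.20 ✓; ∠(DM, MJ) = 90.00° ✓; |MJ| = 9.900 ✓; ∠MJH = 45.50° ✓; |JH| = 12.60 ✓; ∠JHA = 112.5° ✓; |HA| = 23.50 ✓; ∠HAZ = 66.80° ✓; |AZ| = 15.80 ✓; ∠AZP = 90.60° ✓; |ZP| = 15.80 ✗.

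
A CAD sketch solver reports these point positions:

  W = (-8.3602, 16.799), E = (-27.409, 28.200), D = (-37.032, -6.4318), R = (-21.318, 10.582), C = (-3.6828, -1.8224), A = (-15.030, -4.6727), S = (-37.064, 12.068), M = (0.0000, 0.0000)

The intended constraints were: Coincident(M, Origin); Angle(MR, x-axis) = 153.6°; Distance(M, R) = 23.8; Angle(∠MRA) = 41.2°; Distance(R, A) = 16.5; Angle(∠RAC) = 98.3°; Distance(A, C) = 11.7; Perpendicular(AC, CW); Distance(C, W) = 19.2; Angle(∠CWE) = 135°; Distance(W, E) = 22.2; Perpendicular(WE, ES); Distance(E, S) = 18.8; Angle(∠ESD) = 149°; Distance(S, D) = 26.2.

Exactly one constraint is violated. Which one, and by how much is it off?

Distance(S, D) = 26.2 — off by 7.70.

M = (0.00, 0.00) ✓; MR at 153.6° ✓; |MR| = 23.80 ✓; ∠MRA = 41.20° ✓; |RA| = 16.50 ✓; ∠RAC = 98.30° ✓; |AC| = 11.70 ✓; ∠(AC, CW) = 90.00° ✓; |CW| = 19.20 ✓; ∠CWE = 135.0° ✓; |WE| = 22.20 ✓; ∠(WE, ES) = 90.00° ✓; |ES| = 18.80 ✓; ∠ESD = 149.0° ✓; |SD| = 18.50 ✗.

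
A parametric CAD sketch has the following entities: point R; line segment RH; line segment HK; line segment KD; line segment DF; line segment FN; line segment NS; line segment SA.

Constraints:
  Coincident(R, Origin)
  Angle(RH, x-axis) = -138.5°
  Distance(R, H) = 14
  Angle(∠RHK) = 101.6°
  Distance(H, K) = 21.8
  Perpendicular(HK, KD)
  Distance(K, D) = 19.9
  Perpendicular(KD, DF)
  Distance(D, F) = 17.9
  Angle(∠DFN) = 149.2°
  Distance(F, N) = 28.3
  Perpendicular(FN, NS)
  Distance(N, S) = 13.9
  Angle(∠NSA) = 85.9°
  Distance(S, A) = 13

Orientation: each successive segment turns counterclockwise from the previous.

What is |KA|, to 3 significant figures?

24.4

R is at the origin; RH runs at -138.5° with length 14.0, so H = (-10.5, -9.28). ∠RHK = 101.6° gives HK at -60.1° from the x-axis; with |HK| = 21.8, K = (0.382, -28.2). HK ⟂ KD, so KD runs at 29.9°; with |KD| = 19.9, D = (17.6, -18.3). KD is perpendicular to DF, so DF runs at 120°; with |DF| = 17.9, F = (8.71, -2.74). ∠DFN = 149.2° gives FN at 151° from the x-axis; with |FN| = 28.3, N = (-16.0, 11.1). The perpendicularity gives NS at right angles to FN, so NS runs at -119°; with |NS| = 13.9, S = (-22.8, -1.01). ∠NSA = 85.9° gives SA at -25.2° from the x-axis; with |SA| = 13.0, A = (-11.0, -6.55). Then |KA| = |A − K| = 24.4.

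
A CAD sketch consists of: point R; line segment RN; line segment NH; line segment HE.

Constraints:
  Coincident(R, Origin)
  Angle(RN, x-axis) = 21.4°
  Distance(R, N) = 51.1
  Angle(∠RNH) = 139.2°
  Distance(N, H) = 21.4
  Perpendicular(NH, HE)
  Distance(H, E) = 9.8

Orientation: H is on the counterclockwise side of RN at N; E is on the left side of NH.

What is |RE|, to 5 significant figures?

64.547

∠RNH = 139.2°, so NH runs at 21.4° + (180° − 139.2°) = 62.200° from the x-axis; with |NH| = 21.4, H = N + 21.4·(cos 62.200°, sin 62.200°) = (57.558, 37.575). NH ⟂ HE; with |HE| = 9.8 on the left of NH, E = H + 9.8·(-0.88458, 0.46639) = (48.889, 42.146). Then |RE| = |E − R| = 64.547.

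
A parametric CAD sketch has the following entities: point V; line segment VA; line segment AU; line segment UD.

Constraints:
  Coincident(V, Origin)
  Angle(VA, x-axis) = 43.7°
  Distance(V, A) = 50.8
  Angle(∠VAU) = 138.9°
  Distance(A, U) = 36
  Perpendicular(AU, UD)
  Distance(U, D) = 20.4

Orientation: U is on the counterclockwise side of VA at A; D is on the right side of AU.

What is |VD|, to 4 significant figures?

91.71

∠VAU = 138.9°, so AU runs at 43.7° + (180° − 138.9°) = 84.80° from the x-axis; with |AU| = 36.0, U = A + 36.0·(cos 84.80°, sin 84.80°) = (39.99, 70.95). AU is perpendicular to UD; with |UD| = 20.4 on the right of AU, D = U + 20.4·(0.9959, -0.09063) = (60.31, 69.10). Then |VD| = |D − V| = 91.71.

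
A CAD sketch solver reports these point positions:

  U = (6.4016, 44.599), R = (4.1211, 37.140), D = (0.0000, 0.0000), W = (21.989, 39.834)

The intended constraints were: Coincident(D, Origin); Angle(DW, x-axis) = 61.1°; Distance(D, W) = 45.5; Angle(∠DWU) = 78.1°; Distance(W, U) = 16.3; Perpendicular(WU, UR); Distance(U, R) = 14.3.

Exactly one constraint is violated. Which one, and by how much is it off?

Distance(U, R) = 14.3 — off by 6.50.

D = (0.00, 0.00) ✓; DW at 61.10° ✓; |DW| = 45.50 ✓; ∠DWU = 78.10° ✓; |WU| = 16.30 ✓; ∠(WU, UR) = 90.00° ✓; |UR| = 7.800 ✗.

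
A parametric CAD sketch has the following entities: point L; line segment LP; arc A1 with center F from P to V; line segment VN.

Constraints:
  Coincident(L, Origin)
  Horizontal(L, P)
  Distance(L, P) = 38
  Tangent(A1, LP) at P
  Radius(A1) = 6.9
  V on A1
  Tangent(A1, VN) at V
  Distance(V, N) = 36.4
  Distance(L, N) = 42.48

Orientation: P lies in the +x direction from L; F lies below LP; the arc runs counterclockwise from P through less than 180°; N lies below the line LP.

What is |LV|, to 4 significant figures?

31.88

Checks: |FV| = 6.900 ✓; ∠(FV, VN) = 90.00° ✓; |VN| = 36.40 ✓; |LN| = 42.48 ✓.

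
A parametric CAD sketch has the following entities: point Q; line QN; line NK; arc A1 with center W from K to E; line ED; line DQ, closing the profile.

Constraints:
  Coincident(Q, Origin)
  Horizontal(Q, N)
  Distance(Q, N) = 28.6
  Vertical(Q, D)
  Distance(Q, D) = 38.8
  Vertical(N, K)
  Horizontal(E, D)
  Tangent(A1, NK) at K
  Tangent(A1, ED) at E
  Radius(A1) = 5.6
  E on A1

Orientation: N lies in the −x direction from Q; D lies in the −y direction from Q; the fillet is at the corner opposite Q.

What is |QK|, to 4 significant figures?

43.82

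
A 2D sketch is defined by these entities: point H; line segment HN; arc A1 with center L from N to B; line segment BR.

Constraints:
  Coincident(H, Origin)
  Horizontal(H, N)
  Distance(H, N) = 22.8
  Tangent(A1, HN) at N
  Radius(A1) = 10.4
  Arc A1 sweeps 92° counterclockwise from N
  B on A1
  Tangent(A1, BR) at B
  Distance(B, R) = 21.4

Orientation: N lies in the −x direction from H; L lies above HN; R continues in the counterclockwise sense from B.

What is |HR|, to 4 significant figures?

34.74

H is at the origin; H and N share the same y with |HN| = 22.8 and N on the −x side, so N = (-22.80, 0.000). The tangent condition forces LN to be normal to HN, so L = N + (0, 10.4) = (-22.80, 10.40). On A1, N sits at bearing -90° from L; a 92° counterclockwise sweep puts B at bearing 2°, so B = L + 10.4·(cos 2°, sin 2°) = (-12.41, 10.76). A1 meets BR tangentially, so LB is at right angles to BR, so BR runs along (−sin 2°, cos 2°); with |BR| = 21.4, R = (-13.15, 32.15). Then |HR| = |R − H| = 34.74.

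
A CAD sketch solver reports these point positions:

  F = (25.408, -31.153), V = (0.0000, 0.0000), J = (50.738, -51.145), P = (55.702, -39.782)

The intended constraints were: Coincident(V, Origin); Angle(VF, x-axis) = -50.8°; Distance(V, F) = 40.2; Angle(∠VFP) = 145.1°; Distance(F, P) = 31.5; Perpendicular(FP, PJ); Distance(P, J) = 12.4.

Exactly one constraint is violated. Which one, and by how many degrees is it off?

Perpendicular(FP, PJ) — off by 7.70°.

V = (0.00, 0.00) ✓; VF at -50.80° ✓; |VF| = 40.20 ✓; ∠VFP = 145.1° ✓; |FP| = 31.50 ✓; ∠(FP, PJ) = 97.70° ✗; |PJ| = 12.40 ✓.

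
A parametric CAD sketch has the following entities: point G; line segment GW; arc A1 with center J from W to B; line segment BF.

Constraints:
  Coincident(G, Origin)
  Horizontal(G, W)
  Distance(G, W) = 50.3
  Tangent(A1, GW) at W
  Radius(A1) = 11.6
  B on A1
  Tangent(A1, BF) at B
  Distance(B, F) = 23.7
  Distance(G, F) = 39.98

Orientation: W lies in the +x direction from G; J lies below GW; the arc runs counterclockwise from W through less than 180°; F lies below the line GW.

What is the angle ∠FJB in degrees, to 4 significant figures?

63.92°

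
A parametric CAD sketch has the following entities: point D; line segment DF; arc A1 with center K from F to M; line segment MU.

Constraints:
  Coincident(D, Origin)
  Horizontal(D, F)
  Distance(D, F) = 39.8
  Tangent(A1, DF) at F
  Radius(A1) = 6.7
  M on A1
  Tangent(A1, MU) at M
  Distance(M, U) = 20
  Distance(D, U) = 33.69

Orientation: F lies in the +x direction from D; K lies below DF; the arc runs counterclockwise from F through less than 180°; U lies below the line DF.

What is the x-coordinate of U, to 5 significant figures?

25.410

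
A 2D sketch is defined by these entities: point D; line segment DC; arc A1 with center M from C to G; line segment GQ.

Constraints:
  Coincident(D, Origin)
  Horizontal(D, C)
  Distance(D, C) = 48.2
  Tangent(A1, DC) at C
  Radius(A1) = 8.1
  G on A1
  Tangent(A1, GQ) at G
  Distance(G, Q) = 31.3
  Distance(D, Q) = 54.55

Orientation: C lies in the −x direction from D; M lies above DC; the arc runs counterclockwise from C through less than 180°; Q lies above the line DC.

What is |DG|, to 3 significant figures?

40.8

Checks: |MG| = 8.100 ✓; ∠(MG, GQ) = 90.00° ✓; |GQ| = 31.30 ✓; |DQ| = 54.55 ✓.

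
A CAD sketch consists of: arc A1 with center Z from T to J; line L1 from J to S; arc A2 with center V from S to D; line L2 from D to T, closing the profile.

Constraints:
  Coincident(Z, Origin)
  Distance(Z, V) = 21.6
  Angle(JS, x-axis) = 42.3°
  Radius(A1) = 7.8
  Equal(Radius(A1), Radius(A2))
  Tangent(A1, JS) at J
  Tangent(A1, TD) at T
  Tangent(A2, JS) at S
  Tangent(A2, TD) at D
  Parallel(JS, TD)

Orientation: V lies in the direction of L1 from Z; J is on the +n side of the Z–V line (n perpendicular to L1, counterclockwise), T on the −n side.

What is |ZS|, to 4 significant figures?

22.97

The slot axis is L1's direction at 42.3°, so u = (cos 42.3°, sin 42.3°) = (0.7396, 0.6730) and n = (−sin 42.3°, cos 42.3°) = (-0.6730, 0.7396). Z is at the origin and V lies 21.6 along u from Z, so V = 21.6·u = (15.98, 14.54). Tangency of A1 to both parallel lines with radius 7.8 puts J and T at Z ± 7.8·n: J = (-5.249, 5.769), T = (5.249, -5.769). Equal radii place S and D the same way about V: S = V + 7.8·n = (10.73, 20.31), D = V − 7.8·n = (21.23, 8.768). Then |ZS| = |S − Z| = 22.97.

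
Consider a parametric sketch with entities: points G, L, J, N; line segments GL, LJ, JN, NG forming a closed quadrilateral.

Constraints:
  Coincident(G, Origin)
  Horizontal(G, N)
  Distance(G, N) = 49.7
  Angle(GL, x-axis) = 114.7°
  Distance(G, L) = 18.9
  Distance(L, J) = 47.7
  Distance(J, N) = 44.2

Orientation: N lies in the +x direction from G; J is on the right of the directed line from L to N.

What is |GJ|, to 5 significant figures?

28.819

Checks: |LJ| = 47.70 ✓; |JN| = 44.20 ✓.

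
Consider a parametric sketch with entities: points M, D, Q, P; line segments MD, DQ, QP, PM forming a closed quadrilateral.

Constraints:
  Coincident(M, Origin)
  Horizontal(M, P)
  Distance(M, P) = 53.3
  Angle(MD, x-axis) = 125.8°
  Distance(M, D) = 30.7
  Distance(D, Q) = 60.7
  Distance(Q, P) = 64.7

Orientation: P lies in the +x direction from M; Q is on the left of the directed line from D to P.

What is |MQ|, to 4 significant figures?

68.21

Checks: |DQ| = 60.70 ✓; |QP| = 64.70 ✓.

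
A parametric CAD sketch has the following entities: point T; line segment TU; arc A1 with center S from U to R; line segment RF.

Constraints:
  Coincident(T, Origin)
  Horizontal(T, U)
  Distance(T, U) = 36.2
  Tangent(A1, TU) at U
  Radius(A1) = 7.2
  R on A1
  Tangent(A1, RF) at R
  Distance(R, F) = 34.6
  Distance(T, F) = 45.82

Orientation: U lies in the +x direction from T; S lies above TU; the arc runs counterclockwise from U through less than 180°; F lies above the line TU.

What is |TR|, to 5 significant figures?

43.625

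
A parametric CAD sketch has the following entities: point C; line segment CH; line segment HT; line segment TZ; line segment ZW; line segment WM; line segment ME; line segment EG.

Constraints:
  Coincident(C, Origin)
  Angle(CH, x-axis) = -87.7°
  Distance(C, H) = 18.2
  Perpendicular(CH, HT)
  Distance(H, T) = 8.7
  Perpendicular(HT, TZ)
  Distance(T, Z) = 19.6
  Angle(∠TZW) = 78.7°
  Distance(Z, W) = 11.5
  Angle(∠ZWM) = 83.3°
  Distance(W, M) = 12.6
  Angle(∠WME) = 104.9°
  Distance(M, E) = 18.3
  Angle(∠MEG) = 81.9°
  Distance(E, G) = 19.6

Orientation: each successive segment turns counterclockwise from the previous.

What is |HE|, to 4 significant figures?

20.59

C is at the origin; CH runs at -87.7° with length 18.2, so H = (0.7304, -18.19). CH ⟂ HT, so HT runs at 2.300°; with |HT| = 8.7, T = (9.423, -17.84). HT ⟂ TZ, so TZ runs at 92.30°; with |TZ| = 19.6, Z = (8.637, 1.748). ∠TZW = 78.7° gives ZW at -166.4° from the x-axis; with |ZW| = 11.5, W = (-2.541, -0.9561). ∠ZWM = 83.3° gives WM at -69.70° from the x-axis; with |WM| = 12.6, M = (1.831, -12.77). ∠WME = 104.9° gives ME at 5.400° from the x-axis; with |ME| = 18.3, E = (20.05, -11.05). Then |HE| = |E − H| = 20.59.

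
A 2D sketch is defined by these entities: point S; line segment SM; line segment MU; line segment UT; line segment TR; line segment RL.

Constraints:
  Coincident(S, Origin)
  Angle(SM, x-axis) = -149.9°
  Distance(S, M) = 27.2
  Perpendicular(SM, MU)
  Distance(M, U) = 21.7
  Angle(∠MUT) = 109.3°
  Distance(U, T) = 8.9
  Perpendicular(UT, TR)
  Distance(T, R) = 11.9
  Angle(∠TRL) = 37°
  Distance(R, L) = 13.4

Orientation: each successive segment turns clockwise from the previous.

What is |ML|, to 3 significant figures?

20.9

S is at the origin; SM runs at -149.9° with length 27.2, so M = (-23.5, -13.6). SM is perpendicular to MU, so MU runs at 120°; with |MU| = 21.7, U = (-34.4, 5.13). ∠MUT = 109.3° gives UT at 49.4° from the x-axis; with |UT| = 8.9, T = (-28.6, 11.9). The perpendicularity gives TR at right angles to UT, so TR runs at -40.6°; with |TR| = 11.9, R = (-19.6, 4.15). ∠TRL = 37.0° gives RL at 176° from the x-axis; with |RL| = 13.4, L = (-33.0, 4.99). Then |ML| = |L − M| = 20.9.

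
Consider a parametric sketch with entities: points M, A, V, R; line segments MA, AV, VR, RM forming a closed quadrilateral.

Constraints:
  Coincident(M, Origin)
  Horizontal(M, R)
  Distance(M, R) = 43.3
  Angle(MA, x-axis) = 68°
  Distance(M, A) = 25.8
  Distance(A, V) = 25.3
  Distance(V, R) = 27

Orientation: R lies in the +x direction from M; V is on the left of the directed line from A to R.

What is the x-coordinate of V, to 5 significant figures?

34.905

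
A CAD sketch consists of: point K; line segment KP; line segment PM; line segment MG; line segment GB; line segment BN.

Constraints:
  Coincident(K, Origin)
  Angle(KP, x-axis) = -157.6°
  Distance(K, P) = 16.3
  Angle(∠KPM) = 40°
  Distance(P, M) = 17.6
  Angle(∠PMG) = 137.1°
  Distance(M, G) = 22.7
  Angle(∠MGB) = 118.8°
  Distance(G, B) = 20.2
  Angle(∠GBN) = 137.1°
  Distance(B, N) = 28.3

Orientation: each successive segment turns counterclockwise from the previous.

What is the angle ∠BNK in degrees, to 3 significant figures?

47.2°

K is at the origin; KP runs at -157.6° with length 16.3, so P = (-15.1, -6.21). ∠KPM = 40.0° gives PM at -17.6° from the x-axis; with |PM| = 17.6, M = (1.71, -11.5). ∠PMG = 137.1° gives MG at 25.3° from the x-axis; with |MG| = 22.7, G = (22.2, -1.83). ∠MGB = 118.8° gives GB at 86.5° from the x-axis; with |GB| = 20.2, B = (23.5, 18.3). ∠GBN = 137.1° gives BN at 129° from the x-axis; with |BN| = 28.3, N = (5.50, 40.2). Then cos ∠BNK = NB·NK / (|NB||NK|), giving 47.2°.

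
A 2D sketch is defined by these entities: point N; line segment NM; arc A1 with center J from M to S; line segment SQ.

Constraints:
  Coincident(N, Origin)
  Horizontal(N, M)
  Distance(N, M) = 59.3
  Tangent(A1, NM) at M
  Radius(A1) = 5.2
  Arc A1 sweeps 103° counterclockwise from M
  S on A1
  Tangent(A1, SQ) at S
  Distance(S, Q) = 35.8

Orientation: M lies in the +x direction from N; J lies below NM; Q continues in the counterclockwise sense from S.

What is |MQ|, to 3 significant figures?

41.4

N is at the origin; NM is horizontal with |NM| = 59.3 and M on the +x side, so M = (59.3, 0.00). Tangency of A1 to NM means the radius JM is perpendicular to NM, so J = M + (0, -5.2) = (59.3, -5.20). On A1, M sits at bearing 90° from J; a 103° counterclockwise sweep puts S at bearing 193°, so S = J + 5.2·(cos 193°, sin 193°) = (54.2, -6.37). The tangent condition forces JS to be normal to SQ, so SQ runs along (−sin 193°, cos 193°); with |SQ| = 35.8, Q = (62.3, -41.3). Then |MQ| = |Q − M| = 41.4.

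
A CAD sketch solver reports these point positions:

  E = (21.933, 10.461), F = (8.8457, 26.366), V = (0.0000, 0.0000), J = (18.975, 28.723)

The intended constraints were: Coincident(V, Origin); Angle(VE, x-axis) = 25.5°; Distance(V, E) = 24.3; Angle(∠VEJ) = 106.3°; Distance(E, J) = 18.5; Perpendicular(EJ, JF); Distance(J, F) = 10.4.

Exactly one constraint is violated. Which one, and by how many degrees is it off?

Perpendicular(EJ, JF) — off by 3.90°.

V = (0.00, 0.00) ✓; VE at 25.50° ✓; |VE| = 24.30 ✓; ∠VEJ = 106.3° ✓; |EJ| = 18.50 ✓; ∠(EJ, JF) = 93.90° ✗; |JF| = 10.40 ✓.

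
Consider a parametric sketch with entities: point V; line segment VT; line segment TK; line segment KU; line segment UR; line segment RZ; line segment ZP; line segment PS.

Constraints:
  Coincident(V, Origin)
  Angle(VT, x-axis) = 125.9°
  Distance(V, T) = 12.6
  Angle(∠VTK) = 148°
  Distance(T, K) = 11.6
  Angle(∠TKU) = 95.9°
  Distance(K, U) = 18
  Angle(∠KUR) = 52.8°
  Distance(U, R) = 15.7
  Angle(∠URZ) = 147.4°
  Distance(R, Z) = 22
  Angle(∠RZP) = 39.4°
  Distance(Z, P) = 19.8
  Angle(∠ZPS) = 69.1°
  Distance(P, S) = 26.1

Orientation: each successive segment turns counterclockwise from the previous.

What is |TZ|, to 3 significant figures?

13.9

∠KUR = 52.8° gives UR at 9.20° from the x-axis; with |UR| = 15.7, R = (-11.1, 1.19). ∠URZ = 147.4° gives RZ at 41.8° from the x-axis; with |RZ| = 22.0, Z = (5.31, 15.9). Then |TZ| = |Z − T| = 13.9.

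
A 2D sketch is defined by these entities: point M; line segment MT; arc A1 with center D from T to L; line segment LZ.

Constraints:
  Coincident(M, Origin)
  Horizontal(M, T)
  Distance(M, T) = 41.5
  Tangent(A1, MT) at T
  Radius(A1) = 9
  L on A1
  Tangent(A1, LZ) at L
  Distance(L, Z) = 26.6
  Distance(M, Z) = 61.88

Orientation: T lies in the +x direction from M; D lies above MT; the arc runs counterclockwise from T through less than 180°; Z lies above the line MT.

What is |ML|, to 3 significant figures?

51.3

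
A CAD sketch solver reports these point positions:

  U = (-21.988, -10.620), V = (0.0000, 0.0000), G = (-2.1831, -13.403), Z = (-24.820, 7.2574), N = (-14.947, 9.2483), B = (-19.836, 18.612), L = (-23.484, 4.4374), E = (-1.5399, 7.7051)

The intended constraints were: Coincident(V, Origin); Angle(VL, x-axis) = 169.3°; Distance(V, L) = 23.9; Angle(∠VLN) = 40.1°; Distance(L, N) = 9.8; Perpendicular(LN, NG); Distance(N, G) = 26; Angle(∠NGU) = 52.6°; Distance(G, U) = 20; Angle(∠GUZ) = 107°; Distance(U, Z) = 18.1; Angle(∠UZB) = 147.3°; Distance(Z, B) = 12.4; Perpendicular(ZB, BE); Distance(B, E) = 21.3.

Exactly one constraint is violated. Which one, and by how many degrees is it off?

Perpendicular(ZB, BE) — off by 7.10°.

V = (0.00, 0.00) ✓; VL at 169.3° ✓; |VL| = 23.90 ✓; ∠VLN = 40.10° ✓; |LN| = 9.799 ✓; ∠(LN, NG) = 90.00° ✓; |NG| = 26.00 ✓; ∠NGU = 52.60° ✓; |GU| = 20.00 ✓; ∠GUZ = 107.0° ✓; |UZ| = 18.10 ✓; ∠UZB = 147.3° ✓; |ZB| = 12.40 ✓; ∠(ZB, BE) = 97.10° ✗; |BE| = 21.30 ✓.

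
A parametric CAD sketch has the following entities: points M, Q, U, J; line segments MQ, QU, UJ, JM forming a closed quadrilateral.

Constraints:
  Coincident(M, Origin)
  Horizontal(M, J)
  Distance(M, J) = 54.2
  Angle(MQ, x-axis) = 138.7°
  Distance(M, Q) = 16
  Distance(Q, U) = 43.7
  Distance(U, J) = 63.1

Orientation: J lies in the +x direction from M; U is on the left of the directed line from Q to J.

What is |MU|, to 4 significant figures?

48.53

M is at the origin; MJ is horizontal with |MJ| = 54.2 and J in +x, so J = (54.2, 0). MQ runs at 138.7° with |MQ| = 16.0, so Q = (-12.02, 10.56). U is determined by |QU| = 43.7 and |UJ| = 63.1 together: it lies at the intersection of circle(Q, 43.7) and circle(J, 63.1). With |QJ| = 67.06, the foot of the radical line on QJ is 18.08 from Q and the perpendicular offset is √(43.7² − 18.08²) = 39.78. Taking the left-of-QJ solution: U = (12.10, 47.00).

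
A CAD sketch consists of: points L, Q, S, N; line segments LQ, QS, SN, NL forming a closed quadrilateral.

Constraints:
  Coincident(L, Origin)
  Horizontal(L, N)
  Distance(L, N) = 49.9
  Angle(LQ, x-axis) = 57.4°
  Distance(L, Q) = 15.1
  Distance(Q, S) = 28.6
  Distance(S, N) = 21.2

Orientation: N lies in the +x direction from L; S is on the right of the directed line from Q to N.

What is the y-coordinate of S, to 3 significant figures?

-6.16

Checks: |QS| = 28.60 ✓; |SN| = 21.20 ✓.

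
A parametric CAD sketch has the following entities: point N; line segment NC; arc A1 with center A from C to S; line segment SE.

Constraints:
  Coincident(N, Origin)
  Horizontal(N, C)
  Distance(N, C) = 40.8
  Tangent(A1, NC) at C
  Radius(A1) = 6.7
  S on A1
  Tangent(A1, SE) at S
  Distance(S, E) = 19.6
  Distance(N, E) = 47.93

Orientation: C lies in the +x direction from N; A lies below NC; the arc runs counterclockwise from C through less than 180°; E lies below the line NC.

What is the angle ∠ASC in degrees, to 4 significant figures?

37.57°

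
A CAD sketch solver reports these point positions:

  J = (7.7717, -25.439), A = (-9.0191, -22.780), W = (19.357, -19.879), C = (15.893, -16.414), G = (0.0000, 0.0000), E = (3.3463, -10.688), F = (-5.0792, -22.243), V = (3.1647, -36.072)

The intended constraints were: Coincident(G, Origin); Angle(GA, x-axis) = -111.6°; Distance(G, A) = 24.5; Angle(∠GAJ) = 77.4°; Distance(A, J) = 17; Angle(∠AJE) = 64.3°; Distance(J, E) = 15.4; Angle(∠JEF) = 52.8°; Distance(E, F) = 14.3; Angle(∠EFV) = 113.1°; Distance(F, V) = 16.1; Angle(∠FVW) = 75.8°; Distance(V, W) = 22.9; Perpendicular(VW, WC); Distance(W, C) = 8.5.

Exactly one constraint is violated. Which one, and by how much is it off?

Distance(W, C) = 8.5 — off by 3.60.

G = (0.00, 0.00) ✓; GA at -111.6° ✓; |GA| = 24.50 ✓; ∠GAJ = 77.40° ✓; |AJ| = 17.00 ✓; ∠AJE = 64.30° ✓; |JE| = 15.40 ✓; ∠JEF = 52.80° ✓; |EF| = 14.30 ✓; ∠EFV = 113.1° ✓; |FV| = 16.10 ✓; ∠FVW = 75.80° ✓; |VW| = 22.90 ✓; ∠(VW, WC) = 89.99° ✓; |WC| = 4.900 ✗.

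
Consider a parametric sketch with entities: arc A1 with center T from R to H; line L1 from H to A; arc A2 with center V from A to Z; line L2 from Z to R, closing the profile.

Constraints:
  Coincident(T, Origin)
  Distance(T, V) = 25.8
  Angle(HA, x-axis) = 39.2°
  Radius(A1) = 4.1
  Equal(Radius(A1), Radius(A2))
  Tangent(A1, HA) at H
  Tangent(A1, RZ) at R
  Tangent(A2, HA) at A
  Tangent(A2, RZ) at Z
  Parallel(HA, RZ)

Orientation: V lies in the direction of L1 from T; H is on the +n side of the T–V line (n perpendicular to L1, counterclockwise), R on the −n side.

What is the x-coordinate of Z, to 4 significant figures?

22.58

The slot axis is L1's direction at 39.2°, so u = (cos 39.2°, sin 39.2°) = (0.7749, 0.6320) and n = (−sin 39.2°, cos 39.2°) = (-0.6320, 0.7749). T is at the origin and V lies 25.8 along u from T, so V = 25.8·u = (19.99, 16.31). Tangency of A1 to both parallel lines with radius 4.1 puts H and R at T ± 4.1·n: H = (-2.591, 3.177), R = (2.591, -3.177). Equal radii place A and Z the same way about V: A = V + 4.1·n = (17.40, 19.48), Z = V − 4.1·n = (22.58, 13.13). So Z.x = 22.58.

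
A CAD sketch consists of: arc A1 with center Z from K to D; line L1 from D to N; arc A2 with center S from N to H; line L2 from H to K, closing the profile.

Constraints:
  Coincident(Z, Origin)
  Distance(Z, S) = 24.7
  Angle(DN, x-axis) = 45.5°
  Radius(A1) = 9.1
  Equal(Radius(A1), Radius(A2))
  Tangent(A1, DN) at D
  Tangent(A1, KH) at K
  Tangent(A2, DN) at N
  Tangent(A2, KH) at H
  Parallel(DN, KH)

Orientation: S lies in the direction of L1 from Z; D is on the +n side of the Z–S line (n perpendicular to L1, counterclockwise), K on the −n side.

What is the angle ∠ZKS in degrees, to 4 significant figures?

69.78°

The slot axis is L1's direction at 45.5°, so u = (cos 45.5°, sin 45.5°) = (0.7009, 0.7133) and n = (−sin 45.5°, cos 45.5°) = (-0.7133, 0.7009). Z is at the origin and S lies 24.7 along u from Z, so S = 24.7·u = (17.31, 17.62). Tangency of A1 to both parallel lines with radius 9.1 puts D and K at Z ± 9.1·n: D = (-6.491, 6.378), K = (6.491, -6.378). Then cos ∠ZKS = KZ·KS / (|KZ||KS|), giving 69.78°.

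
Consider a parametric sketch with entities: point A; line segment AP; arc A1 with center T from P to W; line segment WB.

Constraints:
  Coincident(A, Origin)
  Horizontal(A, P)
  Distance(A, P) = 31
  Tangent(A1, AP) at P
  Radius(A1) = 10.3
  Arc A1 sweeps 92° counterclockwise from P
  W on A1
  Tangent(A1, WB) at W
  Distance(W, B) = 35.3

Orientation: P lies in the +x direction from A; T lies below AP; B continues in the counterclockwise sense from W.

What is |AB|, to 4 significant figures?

50.91

A is at the origin; A and P share the same y with |AP| = 31.0 and P on the +x side, so P = (31.00, 0.000). The tangent condition forces TP to be normal to AP, so T = P + (0, -10.3) = (31.00, -10.30). On A1, P sits at bearing 90° from T; a 92° counterclockwise sweep puts W at bearing 182°, so W = T + 10.3·(cos 182°, sin 182°) = (20.71, -10.66). The tangent condition forces TW to be normal to WB, so WB runs along (−sin 182°, cos 182°); with |WB| = 35.3, B = (21.94, -45.94). Then |AB| = |B − A| = 50.91.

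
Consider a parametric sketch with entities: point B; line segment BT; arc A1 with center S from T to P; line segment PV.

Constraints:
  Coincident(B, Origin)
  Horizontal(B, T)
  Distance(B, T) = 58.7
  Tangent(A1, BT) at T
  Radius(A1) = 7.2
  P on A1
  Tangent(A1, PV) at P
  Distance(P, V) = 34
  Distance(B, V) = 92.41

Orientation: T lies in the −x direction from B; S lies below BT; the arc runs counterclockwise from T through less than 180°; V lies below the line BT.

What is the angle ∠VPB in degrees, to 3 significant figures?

141°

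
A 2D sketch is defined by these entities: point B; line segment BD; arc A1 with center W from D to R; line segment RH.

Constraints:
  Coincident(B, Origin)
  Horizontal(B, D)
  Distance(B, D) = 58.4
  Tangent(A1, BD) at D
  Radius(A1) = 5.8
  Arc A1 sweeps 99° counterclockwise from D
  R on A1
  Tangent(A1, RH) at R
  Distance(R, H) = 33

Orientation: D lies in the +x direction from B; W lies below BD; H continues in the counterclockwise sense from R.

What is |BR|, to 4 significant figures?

53.10

B is at the origin; B and D share the same y with |BD| = 58.4 and D on the +x side, so D = (58.40, 0.000). Tangency of A1 to BD means the radius WD is perpendicular to BD, so W = D + (0, -5.8) = (58.40, -5.800). On A1, D sits at bearing 90° from W; a 99° counterclockwise sweep puts R at bearing 189°, so R = W + 5.8·(cos 189°, sin 189°) = (52.67, -6.707). Then |BR| = |R − B| = 53.10.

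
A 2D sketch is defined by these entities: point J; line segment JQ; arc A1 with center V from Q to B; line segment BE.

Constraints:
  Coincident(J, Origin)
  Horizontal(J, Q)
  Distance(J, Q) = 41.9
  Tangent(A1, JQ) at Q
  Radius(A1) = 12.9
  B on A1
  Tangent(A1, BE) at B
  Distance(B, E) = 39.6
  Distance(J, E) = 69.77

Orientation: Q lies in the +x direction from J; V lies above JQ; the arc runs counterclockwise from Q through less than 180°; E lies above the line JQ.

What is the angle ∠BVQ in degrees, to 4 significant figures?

105.8°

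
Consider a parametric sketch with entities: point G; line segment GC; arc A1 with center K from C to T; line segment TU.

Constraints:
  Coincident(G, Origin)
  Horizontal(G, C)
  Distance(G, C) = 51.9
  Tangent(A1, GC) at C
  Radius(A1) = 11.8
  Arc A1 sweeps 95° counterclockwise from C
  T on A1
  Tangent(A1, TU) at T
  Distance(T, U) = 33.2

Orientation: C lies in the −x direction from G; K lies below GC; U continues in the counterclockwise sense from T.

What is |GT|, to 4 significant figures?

64.93

Tangency of A1 to GC means the radius KC is perpendicular to GC, so K = C + (0, -11.8) = (-51.90, -11.80). On A1, C sits at bearing 90° from K; a 95° counterclockwise sweep puts T at bearing 185°, so T = K + 11.8·(cos 185°, sin 185°) = (-63.66, -12.83). Then |GT| = |T − G| = 64.93.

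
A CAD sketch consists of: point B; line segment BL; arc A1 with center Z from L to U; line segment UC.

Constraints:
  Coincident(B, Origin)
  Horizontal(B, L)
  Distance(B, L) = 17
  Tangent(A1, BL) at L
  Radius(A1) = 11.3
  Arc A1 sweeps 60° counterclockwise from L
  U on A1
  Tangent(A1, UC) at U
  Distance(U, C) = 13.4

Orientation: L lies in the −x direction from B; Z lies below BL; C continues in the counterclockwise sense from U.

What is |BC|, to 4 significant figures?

37.67

B is at the origin; B and L share the same y with |BL| = 17.0 and L on the −x side, so L = (-17.00, 0.000). Tangency of A1 to BL means the radius ZL is perpendicular to BL, so Z = L + (0, -11.3) = (-17.00, -11.30). On A1, L sits at bearing 90° from Z; a 60° counterclockwise sweep puts U at bearing 150°, so U = Z + 11.3·(cos 150°, sin 150°) = (-26.79, -5.650). A1 meets UC tangentially, so ZU is at right angles to UC, so UC runs along (−sin 150°, cos 150°); with |UC| = 13.4, C = (-33.49, -17.25). Then |BC| = |C − B| = 37.67.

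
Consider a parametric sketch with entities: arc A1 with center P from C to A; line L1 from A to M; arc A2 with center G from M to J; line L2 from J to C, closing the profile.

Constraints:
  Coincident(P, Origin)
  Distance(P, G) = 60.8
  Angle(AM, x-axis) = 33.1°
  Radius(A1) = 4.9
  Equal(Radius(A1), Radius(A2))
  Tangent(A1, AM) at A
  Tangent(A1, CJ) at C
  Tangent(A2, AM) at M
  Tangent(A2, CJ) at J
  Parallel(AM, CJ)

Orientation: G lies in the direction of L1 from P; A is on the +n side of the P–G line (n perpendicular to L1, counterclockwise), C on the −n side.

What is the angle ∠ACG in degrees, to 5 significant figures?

85.392°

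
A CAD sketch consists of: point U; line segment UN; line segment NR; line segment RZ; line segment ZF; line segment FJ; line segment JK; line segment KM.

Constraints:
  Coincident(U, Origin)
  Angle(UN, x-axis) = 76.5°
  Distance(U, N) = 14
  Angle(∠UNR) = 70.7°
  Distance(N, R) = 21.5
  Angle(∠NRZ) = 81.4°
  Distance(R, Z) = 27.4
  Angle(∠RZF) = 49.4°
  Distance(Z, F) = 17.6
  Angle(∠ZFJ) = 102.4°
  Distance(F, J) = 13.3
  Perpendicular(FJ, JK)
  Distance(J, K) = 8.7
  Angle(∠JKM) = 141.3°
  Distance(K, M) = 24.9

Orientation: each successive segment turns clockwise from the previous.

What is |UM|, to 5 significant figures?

29.551

U is at the origin; UN runs at 76.5° with length 14.0, so N = (3.2682, 13.613). ∠UNR = 70.7° gives NR at -32.800° from the x-axis; with |NR| = 21.5, R = (21.340, 1.9665). ∠NRZ = 81.4° gives RZ at -131.40° from the x-axis; with |RZ| = 27.4, Z = (3.2205, -18.587). ∠RZF = 49.4° gives ZF at 98.000° from the x-axis; with |ZF| = 17.6, F = (0.77103, -1.1579). ∠ZFJ = 102.4° gives FJ at 20.400° from the x-axis; with |FJ| = 13.3, J = (13.237, 3.4781). FJ is perpendicular to JK, so JK runs at -69.600°; with |JK| = 8.7, K = (16.269, -4.6762). ∠JKM = 141.3° gives KM at -108.30° from the x-axis; with |KM| = 24.9, M = (8.4510, -28.317). Then |UM| = |M − U| = 29.551.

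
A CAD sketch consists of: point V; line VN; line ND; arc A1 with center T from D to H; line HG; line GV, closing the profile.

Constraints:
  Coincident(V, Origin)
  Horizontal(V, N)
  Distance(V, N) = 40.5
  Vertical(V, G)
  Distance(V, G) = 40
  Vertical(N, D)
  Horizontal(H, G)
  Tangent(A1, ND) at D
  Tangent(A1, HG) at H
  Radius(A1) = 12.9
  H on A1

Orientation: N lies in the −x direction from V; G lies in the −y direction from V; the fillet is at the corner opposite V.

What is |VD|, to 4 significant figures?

48.73

V is at the origin; V and N share the same y with |VN| = 40.5 and N on the −x side, so N = (-40.50, 0.000). V and G share the same x with |VG| = 40.0 and G on the −y side, so G = (0.000, -40.00). The virtual corner opposite V is at (-40.50, -40.00). The tangent condition forces TD to be normal to ND and the tangent condition forces TH to be normal to HG, with radius 12.9, so the center T sits 12.9 in from both sides at T = (-27.60, -27.10). That places the tangent points at D = (-40.50, -27.10) on ND and H = (-27.60, -40.00) on HG. Then |VD| = |D − V| = 48.73.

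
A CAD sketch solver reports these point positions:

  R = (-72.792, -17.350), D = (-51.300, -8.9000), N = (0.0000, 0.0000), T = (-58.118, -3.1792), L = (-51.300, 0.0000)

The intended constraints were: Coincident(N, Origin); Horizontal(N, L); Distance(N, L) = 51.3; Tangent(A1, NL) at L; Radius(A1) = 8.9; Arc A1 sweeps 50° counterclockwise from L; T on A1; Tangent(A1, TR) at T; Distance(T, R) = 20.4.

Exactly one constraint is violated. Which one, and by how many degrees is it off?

Tangent(A1, TR) at T — off by 6.00°.

N = (0.00, 0.00) ✓; N.y = 0.00, L.y = 0.00 ✓; |NL| = 51.30 ✓; ∠(DL, LN) = 90.00° ✓; |DL| = 8.900 ✓; bearing(D→T) − bearing(D→L) = 50.00° ✓; |DT| = 8.900 ✓; ∠(DT, TR) = 96.00° ✗; |TR| = 20.40 ✓.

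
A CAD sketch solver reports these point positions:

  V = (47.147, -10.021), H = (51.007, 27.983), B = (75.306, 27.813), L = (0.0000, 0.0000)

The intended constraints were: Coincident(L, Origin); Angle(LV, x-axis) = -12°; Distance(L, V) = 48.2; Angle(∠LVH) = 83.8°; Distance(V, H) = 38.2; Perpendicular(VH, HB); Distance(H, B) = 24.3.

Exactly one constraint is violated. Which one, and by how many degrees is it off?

Perpendicular(VH, HB) — off by 5.40°.

L = (0.00, 0.00) ✓; LV at -12.00° ✓; |LV| = 48.20 ✓; ∠LVH = 83.80° ✓; |VH| = 38.20 ✓; ∠(VH, HB) = 84.60° ✗; |HB| = 24.30 ✓.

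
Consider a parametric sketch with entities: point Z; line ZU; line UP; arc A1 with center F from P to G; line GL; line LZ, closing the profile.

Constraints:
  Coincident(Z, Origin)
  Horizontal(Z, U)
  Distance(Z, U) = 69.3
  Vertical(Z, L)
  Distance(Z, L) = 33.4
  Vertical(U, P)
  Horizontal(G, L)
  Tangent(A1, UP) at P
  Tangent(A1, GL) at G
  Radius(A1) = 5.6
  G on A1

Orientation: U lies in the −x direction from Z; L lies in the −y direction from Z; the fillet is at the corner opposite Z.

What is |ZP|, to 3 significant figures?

74.7

The virtual corner opposite Z is at (-69.3, -33.4). Since A1 is tangent to UP there, FP ⟂ UP and the tangent condition forces FG to be normal to GL, with radius 5.6, so the center F sits 5.6 in from both sides at F = (-63.7, -27.8). That places the tangent points at P = (-69.3, -27.8) on UP and G = (-63.7, -33.4) on GL. Then |ZP| = |P − Z| = 74.7.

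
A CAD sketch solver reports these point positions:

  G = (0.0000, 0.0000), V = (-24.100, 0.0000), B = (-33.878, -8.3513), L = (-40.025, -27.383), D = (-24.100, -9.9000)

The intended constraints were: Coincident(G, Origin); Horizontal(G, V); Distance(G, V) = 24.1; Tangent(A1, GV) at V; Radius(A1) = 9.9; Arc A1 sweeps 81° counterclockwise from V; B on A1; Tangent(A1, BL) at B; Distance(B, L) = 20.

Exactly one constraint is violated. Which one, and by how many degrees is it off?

Tangent(A1, BL) at B — off by 8.90°.

G = (0.00, 0.00) ✓; G.y = 0.00, V.y = 0.00 ✓; |GV| = 24.10 ✓; ∠(DV, VG) = 90.00° ✓; |DV| = 9.900 ✓; bearing(D→B) − bearing(D→V) = 81.00° ✓; |DB| = 9.900 ✓; ∠(DB, BL) = 98.90° ✗; |BL| = 20.00 ✓.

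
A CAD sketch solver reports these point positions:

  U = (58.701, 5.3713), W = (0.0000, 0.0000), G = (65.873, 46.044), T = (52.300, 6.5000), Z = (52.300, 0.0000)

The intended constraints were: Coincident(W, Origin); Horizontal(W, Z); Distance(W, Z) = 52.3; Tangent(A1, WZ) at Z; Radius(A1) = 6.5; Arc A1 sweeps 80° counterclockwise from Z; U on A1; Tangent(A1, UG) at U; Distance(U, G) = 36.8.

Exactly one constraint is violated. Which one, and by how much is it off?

Distance(U, G) = 36.8 — off by 4.50.

W = (0.00, 0.00) ✓; W.y = 0.00, Z.y = 0.00 ✓; |WZ| = 52.30 ✓; ∠(TZ, ZW) = 90.00° ✓; |TZ| = 6.500 ✓; bearing(T→U) − bearing(T→Z) = 80.00° ✓; |TU| = 6.500 ✓; ∠(TU, UG) = 90.00° ✓; |UG| = 41.30 ✗.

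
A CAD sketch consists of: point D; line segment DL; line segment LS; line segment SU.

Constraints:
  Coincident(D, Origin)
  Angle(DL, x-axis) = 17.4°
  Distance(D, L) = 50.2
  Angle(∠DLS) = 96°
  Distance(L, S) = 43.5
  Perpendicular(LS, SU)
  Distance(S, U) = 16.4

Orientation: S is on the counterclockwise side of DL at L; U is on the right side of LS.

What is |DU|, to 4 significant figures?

82.31

D is at the origin; DL runs at 17.4° with length 50.2, so L = 50.2·(cos 17.4°, sin 17.4°) = (47.90, 15.01). ∠DLS = 96.0°, so LS runs at 17.4° + (180° − 96.0°) = 101.4° from the x-axis; with |LS| = 43.5, S = L + 43.5·(cos 101.4°, sin 101.4°) = (39.30, 57.65). The perpendicularity gives SU at right angles to LS; with |SU| = 16.4 on the right of LS, U = S + 16.4·(0.9803, 0.1977) = (55.38, 60.90). Then |DU| = |U − D| = 82.31.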